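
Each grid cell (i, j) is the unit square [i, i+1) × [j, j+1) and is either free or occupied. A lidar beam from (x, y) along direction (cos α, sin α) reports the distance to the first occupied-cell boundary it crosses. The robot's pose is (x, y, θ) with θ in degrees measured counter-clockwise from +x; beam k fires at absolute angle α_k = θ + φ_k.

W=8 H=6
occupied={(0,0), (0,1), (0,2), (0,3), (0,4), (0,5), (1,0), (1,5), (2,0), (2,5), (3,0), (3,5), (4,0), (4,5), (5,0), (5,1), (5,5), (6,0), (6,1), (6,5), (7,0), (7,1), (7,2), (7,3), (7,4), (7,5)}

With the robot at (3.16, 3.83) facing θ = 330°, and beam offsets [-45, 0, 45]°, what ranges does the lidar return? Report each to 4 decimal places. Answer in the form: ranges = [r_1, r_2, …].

beam 1: φ=-45°, α=285°
  direction (0.2588, -0.9659); cell (3,3); t to first gridline: x 3.2455, y 0.8593 (then +3.8637 / +1.0353)
    (3,2) via y @ 0.8593
    (3,1) via y @ 1.8946
    (3,0) via y @ 2.9298  # hit
  → r_1 = 2.9298
beam 2: φ=0°, α=330°
  direction (0.8660, -0.5000); cell (3,3); t to first gridline: x 0.9699, y 1.6600 (then +1.1547 / +2.0000)
    (4,3) via x @ 0.9699
    (4,2) via y @ 1.6600
    (5,2) via x @ 2.1246
    (6,2) via x @ 3.2793
    (6,1) via y @ 3.6600  # hit
  → r_2 = 3.6600
beam 3: φ=45°, α=15°
  direction (0.9659, 0.2588); cell (3,3); t to first gridline: x 0.8696, y 0.6568 (then +1.0353 / +3.8637)
    (3,4) via y @ 0.6568
    (4,4) via x @ 0.8696
    (5,4) via x @ 1.9049
    (6,4) via x @ 2.9402
    (7,4) via x @ 3.9755  # hit
  → r_3 = 3.9755

ranges = [2.9298, 3.6600, 3.9755]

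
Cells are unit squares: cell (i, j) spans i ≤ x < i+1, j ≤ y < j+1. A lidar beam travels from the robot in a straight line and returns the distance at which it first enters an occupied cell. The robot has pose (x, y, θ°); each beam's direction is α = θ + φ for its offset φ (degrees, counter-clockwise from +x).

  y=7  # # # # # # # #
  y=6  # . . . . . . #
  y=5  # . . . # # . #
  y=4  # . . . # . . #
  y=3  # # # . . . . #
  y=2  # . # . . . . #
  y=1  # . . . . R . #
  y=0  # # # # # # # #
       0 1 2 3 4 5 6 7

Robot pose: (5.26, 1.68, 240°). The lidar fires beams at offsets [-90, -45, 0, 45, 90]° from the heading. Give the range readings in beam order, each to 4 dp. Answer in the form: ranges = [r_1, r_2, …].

ranges = [2.6096, 2.6273, 0.7852, 0.7040, 1.3600]

beam 1: φ=-90°, α=150°
  direction (-0.8660, 0.5000); cell (5,1); t to first gridline: x 0.3002, y 0.6400 (then +1.1547 / +2.0000)
    (4,1) via x @ 0.3002
    (4,2) via y @ 0.6400
    (3,2) via x @ 1.4549
    (2,2) via x @ 2.6096  # hit
  → r_1 = 2.6096
beam 2: φ=-45°, α=195°
  direction (-0.9659, -0.2588); cell (5,1); t to first gridline: x 0.2692, y 2.6273 (then +1.0353 / +3.8637)
    (4,1) via x @ 0.2692
    (3,1) via x @ 1.3044
    (2,1) via x @ 2.3397
    (2,0) via y @ 2.6273  # hit
  → r_2 = 2.6273
beam 3: φ=0°, α=240°
  direction (-0.5000, -0.8660); cell (5,1); t to first gridline: x 0.5200, y 0.7852 (then +2.0000 / +1.1547)
    (4,1) via x @ 0.5200
    (4,0) via y @ 0.7852  # hit
  → r_3 = 0.7852
beam 4: φ=45°, α=285°
  direction (0.2588, -0.9659); cell (5,1); t to first gridline: x 2.8591, y 0.7040 (then +3.8637 / +1.0353)
    (5,0) via y @ 0.7040  # hit
  → r_4 = 0.7040
beam 5: φ=90°, α=330°
  direction (0.8660, -0.5000); cell (5,1); t to first gridline: x 0.8545, y 1.3600 (then +1.1547 / +2.0000)
    (6,1) via x @ 0.8545
    (6,0) via y @ 1.3600  # hit
  → r_5 = 1.3600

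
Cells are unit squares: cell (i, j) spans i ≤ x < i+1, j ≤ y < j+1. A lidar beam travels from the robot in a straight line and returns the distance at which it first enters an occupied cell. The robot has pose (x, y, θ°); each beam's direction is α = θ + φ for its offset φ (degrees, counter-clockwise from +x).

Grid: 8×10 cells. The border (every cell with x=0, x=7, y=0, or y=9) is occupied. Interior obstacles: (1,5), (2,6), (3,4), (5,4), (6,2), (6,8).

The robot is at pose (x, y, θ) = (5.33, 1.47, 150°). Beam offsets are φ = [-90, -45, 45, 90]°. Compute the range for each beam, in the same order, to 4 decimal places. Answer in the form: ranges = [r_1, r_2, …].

beam 1: φ=-90°, α=60°
  cosα=0.5000 sinα=0.8660 | (5,1) | tMaxX 1.3400 tMaxY 0.6120 | tΔX 2.0000 tΔY 1.1547
    t=0.6120 [y] (5,2)
    t=1.3400 [x] (6,2) — stop
  → r_1 = 1.3400
beam 2: φ=-45°, α=105°
  cosα=-0.2588 sinα=0.9659 | (5,1) | tMaxX 1.2750 tMaxY 0.5487 | tΔX 3.8637 tΔY 1.0353
    t=0.5487 [y] (5,2)
    t=1.2750 [x] (4,2)
    t=1.5840 [y] (4,3)
    t=2.6192 [y] (4,4)
    t=3.6545 [y] (4,5)
    t=4.6898 [y] (4,6)
    t=5.1387 [x] (3,6)
    t=5.7251 [y] (3,7)
    t=6.7604 [y] (3,8)
    t=7.7956 [y] (3,9) — stop
  → r_2 = 7.7956
beam 3: φ=45°, α=195°
  cosα=-0.9659 sinα=-0.2588 | (5,1) | tMaxX 0.3416 tMaxY 1.8159 | tΔX 1.0353 tΔY 3.8637
    t=0.3416 [x] (4,1)
    t=1.3769 [x] (3,1)
    t=1.8159 [y] (3,0) — stop
  → r_3 = 1.8159
beam 4: φ=90°, α=240°
  cosα=-0.5000 sinα=-0.8660 | (5,1) | tMaxX 0.6600 tMaxY 0.5427 | tΔX 2.0000 tΔY 1.1547
    t=0.5427 [y] (5,0) — stop
  → r_4 = 0.5427

ranges = [1.3400, 7.7956, 1.8159, 0.5427]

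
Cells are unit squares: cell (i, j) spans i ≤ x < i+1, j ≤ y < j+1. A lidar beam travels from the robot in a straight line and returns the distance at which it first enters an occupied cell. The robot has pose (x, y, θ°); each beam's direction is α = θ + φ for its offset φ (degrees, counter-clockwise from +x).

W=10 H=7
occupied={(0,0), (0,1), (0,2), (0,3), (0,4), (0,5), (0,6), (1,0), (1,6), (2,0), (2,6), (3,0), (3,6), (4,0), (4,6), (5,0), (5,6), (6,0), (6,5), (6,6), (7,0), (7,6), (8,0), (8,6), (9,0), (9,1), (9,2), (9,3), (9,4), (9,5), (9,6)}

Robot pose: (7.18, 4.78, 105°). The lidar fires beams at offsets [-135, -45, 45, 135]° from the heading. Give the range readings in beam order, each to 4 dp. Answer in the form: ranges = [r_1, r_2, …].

ranges = [2.1016, 1.4087, 0.4400, 4.3648]

beam 1: φ=-135°, α=330°
  d=(0.8660,-0.5000)  start (7,4)  tX=0.9469 tY=1.5600  stride 1/|dx|=1.1547 1/|dy|=2.0000
    cross x-line → (8,4), t=0.9469
    cross y-line → (8,3), t=1.5600
    cross x-line → (9,3), t=2.1016 (wall)
  → r_1 = 2.1016
beam 2: φ=-45°, α=60°
  d=(0.5000,0.8660)  start (7,4)  tX=1.6400 tY=0.2540  stride 1/|dx|=2.0000 1/|dy|=1.1547
    cross y-line → (7,5), t=0.2540
    cross y-line → (7,6), t=1.4087 (wall)
  → r_2 = 1.4087
beam 3: φ=45°, α=150°
  d=(-0.8660,0.5000)  start (7,4)  tX=0.2078 tY=0.4400  stride 1/|dx|=1.1547 1/|dy|=2.0000
    cross x-line → (6,4), t=0.2078
    cross y-line → (6,5), t=0.4400 (wall)
  → r_3 = 0.4400
beam 4: φ=135°, α=240°
  d=(-0.5000,-0.8660)  start (7,4)  tX=0.3600 tY=0.9007  stride 1/|dx|=2.0000 1/|dy|=1.1547
    cross x-line → (6,4), t=0.3600
    cross y-line → (6,3), t=0.9007
    cross y-line → (6,2), t=2.0554
    cross x-line → (5,2), t=2.3600
    cross y-line → (5,1), t=3.2101
    cross x-line → (4,1), t=4.3600
    cross y-line → (4,0), t=4.3648 (wall)
  → r_4 = 4.3648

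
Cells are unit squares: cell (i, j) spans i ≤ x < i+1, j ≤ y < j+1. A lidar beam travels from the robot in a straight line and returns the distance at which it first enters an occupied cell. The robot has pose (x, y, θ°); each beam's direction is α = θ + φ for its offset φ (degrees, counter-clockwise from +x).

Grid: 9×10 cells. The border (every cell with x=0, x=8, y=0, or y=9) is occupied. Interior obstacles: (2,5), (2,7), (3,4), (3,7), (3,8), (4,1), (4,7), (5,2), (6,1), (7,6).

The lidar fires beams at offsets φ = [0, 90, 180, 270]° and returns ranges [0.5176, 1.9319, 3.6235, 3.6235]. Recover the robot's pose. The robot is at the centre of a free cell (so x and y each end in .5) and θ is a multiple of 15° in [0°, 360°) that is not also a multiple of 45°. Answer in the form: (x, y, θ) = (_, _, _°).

Enumerate (i+0.5, j+0.5, θ) over the 46 free cells and 16 admissible headings. For each, cast all 4 beams and compare to the given ranges.
  (7.5, 1.5, 210°): beam 1 = 0.5774 ≠ 0.5176 ✗
  (6.5, 7.5, 210°): beam 1 = 4.0415 ≠ 0.5176 ✗
  (5.5, 1.5, 255°): beam 2 = 0.5176 ≠ 1.9319 ✗
  …
  (4.5, 6.5, 105°): r_1=0.5176, r_2=1.9319, r_3=3.6235, r_4=3.6235 — all match ✓
Unique over the lattice → pose = (4.5, 6.5, 105°).

(x, y, θ) = (4.5, 6.5, 105°)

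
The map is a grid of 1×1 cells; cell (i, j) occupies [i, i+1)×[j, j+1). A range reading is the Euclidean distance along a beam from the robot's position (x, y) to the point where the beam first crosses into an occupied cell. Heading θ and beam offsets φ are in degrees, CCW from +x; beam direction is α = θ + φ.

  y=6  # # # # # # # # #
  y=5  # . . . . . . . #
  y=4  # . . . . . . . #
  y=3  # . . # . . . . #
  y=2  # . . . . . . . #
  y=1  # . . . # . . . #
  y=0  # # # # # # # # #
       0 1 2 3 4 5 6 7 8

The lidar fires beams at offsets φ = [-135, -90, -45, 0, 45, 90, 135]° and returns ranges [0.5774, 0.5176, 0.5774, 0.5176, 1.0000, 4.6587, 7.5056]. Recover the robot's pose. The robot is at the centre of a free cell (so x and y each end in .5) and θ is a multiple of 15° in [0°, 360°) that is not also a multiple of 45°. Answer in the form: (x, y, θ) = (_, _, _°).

(x, y, θ) = (1.5, 5.5, 195°)

Candidates: 33 free-cell centres × 16 headings = 528 poses. Raycast each; keep the one whose scan matches to 4 dp.
  (4.5, 4.5, 75°): beam 1 = 4.0415 ≠ 0.5774 ✗
  (6.5, 5.5, 345°): beam 1 = 3.0000 ≠ 0.5774 ✗
  (5.5, 3.5, 300°): beam 1 = 1.5529 ≠ 0.5774 ✗
  …
  (1.5, 5.5, 195°): r_1=0.5774, r_2=0.5176, r_3=0.5774, r_4=0.5176, r_5=1.0000, r_6=4.6587, r_7=7.5056 — all match ✓
No second candidate reproduces the full scan.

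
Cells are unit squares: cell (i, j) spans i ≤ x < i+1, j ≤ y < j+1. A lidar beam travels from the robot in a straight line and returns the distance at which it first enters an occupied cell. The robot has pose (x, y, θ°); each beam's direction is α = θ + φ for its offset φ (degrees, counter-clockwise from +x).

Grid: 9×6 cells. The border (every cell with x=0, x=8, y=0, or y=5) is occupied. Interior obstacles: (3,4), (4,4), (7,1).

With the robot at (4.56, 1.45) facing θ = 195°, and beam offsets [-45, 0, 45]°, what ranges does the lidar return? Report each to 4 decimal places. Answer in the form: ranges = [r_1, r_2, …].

beam 1: φ=-45°, α=150°
  cosα=-0.8660 sinα=0.5000 | (4,1) | tMaxX 0.6466 tMaxY 1.1000 | tΔX 1.1547 tΔY 2.0000
    t=0.6466 [x] (3,1)
    t=1.1000 [y] (3,2)
    t=1.8013 [x] (2,2)
    t=2.9560 [x] (1,2)
    t=3.1000 [y] (1,3)
    t=4.1107 [x] (0,3) — stop
  → r_1 = 4.1107
beam 2: φ=0°, α=195°
  cosα=-0.9659 sinα=-0.2588 | (4,1) | tMaxX 0.5798 tMaxY 1.7387 | tΔX 1.0353 tΔY 3.8637
    t=0.5798 [x] (3,1)
    t=1.6150 [x] (2,1)
    t=1.7387 [y] (2,0) — stop
  → r_2 = 1.7387
beam 3: φ=45°, α=240°
  cosα=-0.5000 sinα=-0.8660 | (4,1) | tMaxX 1.1200 tMaxY 0.5196 | tΔX 2.0000 tΔY 1.1547
    t=0.5196 [y] (4,0) — stop
  → r_3 = 0.5196

ranges = [4.1107, 1.7387, 0.5196]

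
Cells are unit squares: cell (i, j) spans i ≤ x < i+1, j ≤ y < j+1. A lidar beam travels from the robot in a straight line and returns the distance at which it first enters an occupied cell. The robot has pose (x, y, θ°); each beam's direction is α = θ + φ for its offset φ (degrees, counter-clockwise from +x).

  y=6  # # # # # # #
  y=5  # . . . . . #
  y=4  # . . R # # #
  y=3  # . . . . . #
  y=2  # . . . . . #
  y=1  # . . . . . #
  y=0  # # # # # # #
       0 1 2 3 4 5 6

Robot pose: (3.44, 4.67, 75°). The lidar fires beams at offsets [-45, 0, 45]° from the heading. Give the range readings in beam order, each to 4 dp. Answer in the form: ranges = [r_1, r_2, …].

beam 1: φ=-45°, α=30°
  cosα=0.8660 sinα=0.5000 | (3,4) | tMaxX 0.6466 tMaxY 0.6600 | tΔX 1.1547 tΔY 2.0000
    t=0.6466 [x] (4,4) — stop
  → r_1 = 0.6466
beam 2: φ=0°, α=75°
  cosα=0.2588 sinα=0.9659 | (3,4) | tMaxX 2.1637 tMaxY 0.3416 | tΔX 3.8637 tΔY 1.0353
    t=0.3416 [y] (3,5)
    t=1.3769 [y] (3,6) — stop
  → r_2 = 1.3769
beam 3: φ=45°, α=120°
  cosα=-0.5000 sinα=0.8660 | (3,4) | tMaxX 0.8800 tMaxY 0.3811 | tΔX 2.0000 tΔY 1.1547
    t=0.3811 [y] (3,5)
    t=0.8800 [x] (2,5)
    t=1.5358 [y] (2,6) — stop
  → r_3 = 1.5358

ranges = [0.6466, 1.3769, 1.5358]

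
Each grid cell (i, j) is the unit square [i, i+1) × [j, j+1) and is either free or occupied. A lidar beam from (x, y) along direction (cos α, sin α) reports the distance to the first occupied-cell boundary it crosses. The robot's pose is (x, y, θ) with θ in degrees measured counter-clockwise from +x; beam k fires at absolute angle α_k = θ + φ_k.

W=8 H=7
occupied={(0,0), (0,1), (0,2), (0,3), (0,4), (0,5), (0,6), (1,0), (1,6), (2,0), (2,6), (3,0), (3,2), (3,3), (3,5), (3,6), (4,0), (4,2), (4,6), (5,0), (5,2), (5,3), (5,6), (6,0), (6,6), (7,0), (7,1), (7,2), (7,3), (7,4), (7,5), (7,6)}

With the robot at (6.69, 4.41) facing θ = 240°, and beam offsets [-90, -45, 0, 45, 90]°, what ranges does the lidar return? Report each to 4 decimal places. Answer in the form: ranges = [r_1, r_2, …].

ranges = [3.1061, 1.5841, 1.3800, 1.1977, 0.3580]

beam 1: φ=-90°, α=150°
  dir = (cos 150°, sin 150°) = (-0.8660, 0.5000); from cell (6,4)
  next x-line at t=0.7967, next y-line at t=1.1800; Δt_x=1.1547, Δt_y=2.0000
    x: enter (5,4) at t=0.7967
    y: enter (5,5) at t=1.1800
    x: enter (4,5) at t=1.9514
    x: enter (3,5) at t=3.1061 ← occupied
  → r_1 = 3.1061
beam 2: φ=-45°, α=195°
  dir = (cos 195°, sin 195°) = (-0.9659, -0.2588); from cell (6,4)
  next x-line at t=0.7143, next y-line at t=1.5841; Δt_x=1.0353, Δt_y=3.8637
    x: enter (5,4) at t=0.7143
    y: enter (5,3) at t=1.5841 ← occupied
  → r_2 = 1.5841
beam 3: φ=0°, α=240°
  dir = (cos 240°, sin 240°) = (-0.5000, -0.8660); from cell (6,4)
  next x-line at t=1.3800, next y-line at t=0.4734; Δt_x=2.0000, Δt_y=1.1547
    y: enter (6,3) at t=0.4734
    x: enter (5,3) at t=1.3800 ← occupied
  → r_3 = 1.3800
beam 4: φ=45°, α=285°
  dir = (cos 285°, sin 285°) = (0.2588, -0.9659); from cell (6,4)
  next x-line at t=1.1977, next y-line at t=0.4245; Δt_x=3.8637, Δt_y=1.0353
    y: enter (6,3) at t=0.4245
    x: enter (7,3) at t=1.1977 ← occupied
  → r_4 = 1.1977
beam 5: φ=90°, α=330°
  dir = (cos 330°, sin 330°) = (0.8660, -0.5000); from cell (6,4)
  next x-line at t=0.3580, next y-line at t=0.8200; Δt_x=1.1547, Δt_y=2.0000
    x: enter (7,4) at t=0.3580 ← occupied
  → r_5 = 0.3580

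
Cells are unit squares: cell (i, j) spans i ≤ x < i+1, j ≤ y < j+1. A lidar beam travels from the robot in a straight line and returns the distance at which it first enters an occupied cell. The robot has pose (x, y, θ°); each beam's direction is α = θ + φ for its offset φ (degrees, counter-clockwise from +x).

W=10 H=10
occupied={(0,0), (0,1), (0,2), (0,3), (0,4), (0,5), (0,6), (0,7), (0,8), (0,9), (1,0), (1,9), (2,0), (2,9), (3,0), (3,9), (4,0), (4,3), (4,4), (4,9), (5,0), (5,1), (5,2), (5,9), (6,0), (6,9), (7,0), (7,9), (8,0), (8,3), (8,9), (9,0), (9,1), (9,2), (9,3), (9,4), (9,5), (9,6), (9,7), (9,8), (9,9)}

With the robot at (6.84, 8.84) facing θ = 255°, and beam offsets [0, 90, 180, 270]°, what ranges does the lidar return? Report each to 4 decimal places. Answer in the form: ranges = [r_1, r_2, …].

ranges = [6.0460, 2.2362, 0.1656, 0.6182]

beam 1: φ=0°, α=255°
  direction (-0.2588, -0.9659); cell (6,8); t to first gridline: x 3.2455, y 0.8696 (then +3.8637 / +1.0353)
    (6,7) via y @ 0.8696
    (6,6) via y @ 1.9049
    (6,5) via y @ 2.9402
    (5,5) via x @ 3.2455
    (5,4) via y @ 3.9755
    (5,3) via y @ 5.0107
    (5,2) via y @ 6.0460  # hit
  → r_1 = 6.0460
beam 2: φ=90°, α=345°
  direction (0.9659, -0.2588); cell (6,8); t to first gridline: x 0.1656, y 3.2455 (then +1.0353 / +3.8637)
    (7,8) via x @ 0.1656
    (8,8) via x @ 1.2009
    (9,8) via x @ 2.2362  # hit
  → r_2 = 2.2362
beam 3: φ=180°, α=75°
  direction (0.2588, 0.9659); cell (6,8); t to first gridline: x 0.6182, y 0.1656 (then +3.8637 / +1.0353)
    (6,9) via y @ 0.1656  # hit
  → r_3 = 0.1656
beam 4: φ=270°, α=165°
  direction (-0.9659, 0.2588); cell (6,8); t to first gridline: x 0.8696, y 0.6182 (then +1.0353 / +3.8637)
    (6,9) via y @ 0.6182  # hit
  → r_4 = 0.6182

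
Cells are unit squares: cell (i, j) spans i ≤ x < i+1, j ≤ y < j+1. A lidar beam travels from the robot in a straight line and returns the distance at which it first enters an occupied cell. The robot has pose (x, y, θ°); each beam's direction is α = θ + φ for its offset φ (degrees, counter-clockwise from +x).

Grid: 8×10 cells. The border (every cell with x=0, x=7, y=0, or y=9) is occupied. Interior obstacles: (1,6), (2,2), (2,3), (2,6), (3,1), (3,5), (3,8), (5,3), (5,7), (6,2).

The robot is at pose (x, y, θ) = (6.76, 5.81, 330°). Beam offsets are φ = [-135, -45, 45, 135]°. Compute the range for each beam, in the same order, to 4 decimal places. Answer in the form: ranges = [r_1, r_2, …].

beam 1: φ=-135°, α=195°
  cosα=-0.9659 sinα=-0.2588 | (6,5) | tMaxX 0.7868 tMaxY 3.1296 | tΔX 1.0353 tΔY 3.8637
    t=0.7868 [x] (5,5)
    t=1.8221 [x] (4,5)
    t=2.8574 [x] (3,5) — stop
  → r_1 = 2.8574
beam 2: φ=-45°, α=285°
  cosα=0.2588 sinα=-0.9659 | (6,5) | tMaxX 0.9273 tMaxY 0.8386 | tΔX 3.8637 tΔY 1.0353
    t=0.8386 [y] (6,4)
    t=0.9273 [x] (7,4) — stop
  → r_2 = 0.9273
beam 3: φ=45°, α=15°
  cosα=0.9659 sinα=0.2588 | (6,5) | tMaxX 0.2485 tMaxY 0.7341 | tΔX 1.0353 tΔY 3.8637
    t=0.2485 [x] (7,5) — stop
  → r_3 = 0.2485
beam 4: φ=135°, α=105°
  cosα=-0.2588 sinα=0.9659 | (6,5) | tMaxX 2.9364 tMaxY 0.1967 | tΔX 3.8637 tΔY 1.0353
    t=0.1967 [y] (6,6)
    t=1.2320 [y] (6,7)
    t=2.2673 [y] (6,8)
    t=2.9364 [x] (5,8)
    t=3.3025 [y] (5,9) — stop
  → r_4 = 3.3025

ranges = [2.8574, 0.9273, 0.2485, 3.3025]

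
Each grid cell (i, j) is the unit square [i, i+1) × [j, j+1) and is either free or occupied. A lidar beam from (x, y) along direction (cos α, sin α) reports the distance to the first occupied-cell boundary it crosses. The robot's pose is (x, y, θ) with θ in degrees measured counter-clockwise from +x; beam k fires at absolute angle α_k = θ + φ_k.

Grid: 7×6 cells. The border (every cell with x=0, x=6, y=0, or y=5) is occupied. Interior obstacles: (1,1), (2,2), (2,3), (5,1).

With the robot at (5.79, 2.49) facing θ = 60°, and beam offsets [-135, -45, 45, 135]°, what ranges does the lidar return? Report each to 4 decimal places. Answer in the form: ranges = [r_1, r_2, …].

beam 1: φ=-135°, α=285°
  d=(0.2588,-0.9659)  start (5,2)  tX=0.8114 tY=0.5073  stride 1/|dx|=3.8637 1/|dy|=1.0353
    cross y-line → (5,1), t=0.5073 (wall)
  → r_1 = 0.5073
beam 2: φ=-45°, α=15°
  d=(0.9659,0.2588)  start (5,2)  tX=0.2174 tY=1.9705  stride 1/|dx|=1.0353 1/|dy|=3.8637
    cross x-line → (6,2), t=0.2174 (wall)
  → r_2 = 0.2174
beam 3: φ=45°, α=105°
  d=(-0.2588,0.9659)  start (5,2)  tX=3.0523 tY=0.5280  stride 1/|dx|=3.8637 1/|dy|=1.0353
    cross y-line → (5,3), t=0.5280
    cross y-line → (5,4), t=1.5633
    cross y-line → (5,5), t=2.5985 (wall)
  → r_3 = 2.5985
beam 4: φ=135°, α=195°
  d=(-0.9659,-0.2588)  start (5,2)  tX=0.8179 tY=1.8932  stride 1/|dx|=1.0353 1/|dy|=3.8637
    cross x-line → (4,2), t=0.8179
    cross x-line → (3,2), t=1.8531
    cross y-line → (3,1), t=1.8932
    cross x-line → (2,1), t=2.8884
    cross x-line → (1,1), t=3.9237 (wall)
  → r_4 = 3.9237

ranges = [0.5073, 0.2174, 2.5985, 3.9237]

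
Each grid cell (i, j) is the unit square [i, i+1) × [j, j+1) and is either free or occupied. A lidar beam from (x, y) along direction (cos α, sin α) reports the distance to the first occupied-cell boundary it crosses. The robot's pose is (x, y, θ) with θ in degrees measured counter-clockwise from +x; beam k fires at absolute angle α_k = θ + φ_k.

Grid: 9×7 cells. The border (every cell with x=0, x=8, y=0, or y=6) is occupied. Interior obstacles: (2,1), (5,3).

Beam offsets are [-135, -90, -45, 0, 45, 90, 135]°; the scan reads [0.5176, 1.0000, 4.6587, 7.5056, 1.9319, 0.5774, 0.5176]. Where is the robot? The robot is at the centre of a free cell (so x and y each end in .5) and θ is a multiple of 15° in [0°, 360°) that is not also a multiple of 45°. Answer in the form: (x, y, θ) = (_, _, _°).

The pose lattice has 33·16 = 528 candidates. Test each by forward raycasting.
  (3.5, 2.5, 105°): beam 1 = 3.0000 ≠ 0.5176 ✗
  (2.5, 4.5, 240°): beam 1 = 1.5529 ≠ 0.5176 ✗
  (4.5, 1.5, 255°): beam 1 = 5.1962 ≠ 0.5176 ✗
  …
  (7.5, 1.5, 150°): r_1=0.5176, r_2=1.0000, r_3=4.6587, r_4=7.5056, r_5=1.9319, r_6=0.5774, r_7=0.5176 — all match ✓
Unique over the lattice → pose = (7.5, 1.5, 150°).

(x, y, θ) = (7.5, 1.5, 150°)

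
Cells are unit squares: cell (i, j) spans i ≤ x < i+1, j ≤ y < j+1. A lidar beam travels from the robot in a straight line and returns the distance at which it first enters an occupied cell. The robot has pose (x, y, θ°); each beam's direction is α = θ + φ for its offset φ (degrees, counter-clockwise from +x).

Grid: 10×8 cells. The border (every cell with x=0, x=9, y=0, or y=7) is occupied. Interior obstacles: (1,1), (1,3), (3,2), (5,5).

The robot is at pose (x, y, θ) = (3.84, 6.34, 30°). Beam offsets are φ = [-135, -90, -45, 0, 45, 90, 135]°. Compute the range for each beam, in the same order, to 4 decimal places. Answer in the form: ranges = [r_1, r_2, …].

ranges = [5.5284, 6.1661, 1.3137, 1.3200, 0.6833, 0.7621, 2.5500]

beam 1: φ=-135°, α=255°
  dir = (cos 255°, sin 255°) = (-0.2588, -0.9659); from cell (3,6)
  next x-line at t=3.2455, next y-line at t=0.3520; Δt_x=3.8637, Δt_y=1.0353
    y: enter (3,5) at t=0.3520
    y: enter (3,4) at t=1.3873
    y: enter (3,3) at t=2.4225
    x: enter (2,3) at t=3.2455
    y: enter (2,2) at t=3.4578
    y: enter (2,1) at t=4.4931
    y: enter (2,0) at t=5.5284 ← occupied
  → r_1 = 5.5284
beam 2: φ=-90°, α=300°
  dir = (cos 300°, sin 300°) = (0.5000, -0.8660); from cell (3,6)
  next x-line at t=0.3200, next y-line at t=0.3926; Δt_x=2.0000, Δt_y=1.1547
    x: enter (4,6) at t=0.3200
    y: enter (4,5) at t=0.3926
    y: enter (4,4) at t=1.5473
    x: enter (5,4) at t=2.3200
    y: enter (5,3) at t=2.7020
    y: enter (5,2) at t=3.8567
    x: enter (6,2) at t=4.3200
    y: enter (6,1) at t=5.0114
    y: enter (6,0) at t=6.1661 ← occupied
  → r_2 = 6.1661
beam 3: φ=-45°, α=345°
  dir = (cos 345°, sin 345°) = (0.9659, -0.2588); from cell (3,6)
  next x-line at t=0.1656, next y-line at t=1.3137; Δt_x=1.0353, Δt_y=3.8637
    x: enter (4,6) at t=0.1656
    x: enter (5,6) at t=1.2009
    y: enter (5,5) at t=1.3137 ← occupied
  → r_3 = 1.3137
beam 4: φ=0°, α=30°
  dir = (cos 30°, sin 30°) = (0.8660, 0.5000); from cell (3,6)
  next x-line at t=0.1848, next y-line at t=1.3200; Δt_x=1.1547, Δt_y=2.0000
    x: enter (4,6) at t=0.1848
    y: enter (4,7) at t=1.3200 ← occupied
  → r_4 = 1.3200
beam 5: φ=45°, α=75°
  dir = (cos 75°, sin 75°) = (0.2588, 0.9659); from cell (3,6)
  next x-line at t=0.6182, next y-line at t=0.6833; Δt_x=3.8637, Δt_y=1.0353
    x: enter (4,6) at t=0.6182
    y: enter (4,7) at t=0.6833 ← occupied
  → r_5 = 0.6833
beam 6: φ=90°, α=120°
  dir = (cos 120°, sin 120°) = (-0.5000, 0.8660); from cell (3,6)
  next x-line at t=1.6800, next y-line at t=0.7621; Δt_x=2.0000, Δt_y=1.1547
    y: enter (3,7) at t=0.7621 ← occupied
  → r_6 = 0.7621
beam 7: φ=135°, α=165°
  dir = (cos 165°, sin 165°) = (-0.9659, 0.2588); from cell (3,6)
  next x-line at t=0.8696, next y-line at t=2.5500; Δt_x=1.0353, Δt_y=3.8637
    x: enter (2,6) at t=0.8696
    x: enter (1,6) at t=1.9049
    y: enter (1,7) at t=2.5500 ← occupied
  → r_7 = 2.5500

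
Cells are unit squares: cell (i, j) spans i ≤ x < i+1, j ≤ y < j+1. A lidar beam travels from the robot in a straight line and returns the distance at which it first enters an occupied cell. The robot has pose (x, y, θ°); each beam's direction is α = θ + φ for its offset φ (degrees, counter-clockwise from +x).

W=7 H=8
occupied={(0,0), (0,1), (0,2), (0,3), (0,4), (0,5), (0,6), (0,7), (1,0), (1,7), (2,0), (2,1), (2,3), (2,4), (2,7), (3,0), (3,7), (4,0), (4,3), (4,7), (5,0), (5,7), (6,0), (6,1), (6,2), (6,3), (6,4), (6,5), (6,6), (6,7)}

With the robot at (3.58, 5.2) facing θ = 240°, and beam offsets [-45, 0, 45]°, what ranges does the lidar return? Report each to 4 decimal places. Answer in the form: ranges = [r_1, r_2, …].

ranges = [0.7727, 1.1600, 1.6228]

beam 1: φ=-45°, α=195°
  direction (-0.9659, -0.2588); cell (3,5); t to first gridline: x 0.6005, y 0.7727 (then +1.0353 / +3.8637)
    (2,5) via x @ 0.6005
    (2,4) via y @ 0.7727  # hit
  → r_1 = 0.7727
beam 2: φ=0°, α=240°
  direction (-0.5000, -0.8660); cell (3,5); t to first gridline: x 1.1600, y 0.2309 (then +2.0000 / +1.1547)
    (3,4) via y @ 0.2309
    (2,4) via x @ 1.1600  # hit
  → r_2 = 1.1600
beam 3: φ=45°, α=285°
  direction (0.2588, -0.9659); cell (3,5); t to first gridline: x 1.6228, y 0.2071 (then +3.8637 / +1.0353)
    (3,4) via y @ 0.2071
    (3,3) via y @ 1.2423
    (4,3) via x @ 1.6228  # hit
  → r_3 = 1.6228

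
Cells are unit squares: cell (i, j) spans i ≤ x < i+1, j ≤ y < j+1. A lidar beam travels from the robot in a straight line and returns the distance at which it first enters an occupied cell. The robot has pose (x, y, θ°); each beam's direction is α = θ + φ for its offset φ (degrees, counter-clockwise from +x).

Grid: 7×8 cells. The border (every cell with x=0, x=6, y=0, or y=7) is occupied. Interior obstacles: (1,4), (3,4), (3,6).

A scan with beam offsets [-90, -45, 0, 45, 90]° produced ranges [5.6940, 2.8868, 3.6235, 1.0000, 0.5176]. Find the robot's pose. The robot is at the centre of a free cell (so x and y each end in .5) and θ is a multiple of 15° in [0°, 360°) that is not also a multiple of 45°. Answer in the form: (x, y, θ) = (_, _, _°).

Candidates: 27 free-cell centres × 16 headings = 432 poses. Raycast each; keep the one whose scan matches to 4 dp.
  (1.5, 5.5, 210°): beam 1 = 1.0000 ≠ 5.6940 ✗
  (2.5, 4.5, 105°): beam 1 = 0.5176 ≠ 5.6940 ✗
  (3.5, 2.5, 255°): beam 1 = 2.5882 ≠ 5.6940 ✗
  …
  (4.5, 1.5, 165°): r_1=5.6940, r_2=2.8868, r_3=3.6235, r_4=1.0000, r_5=0.5176 — all match ✓
Unique over the lattice → pose = (4.5, 1.5, 165°).

(x, y, θ) = (4.5, 1.5, 165°)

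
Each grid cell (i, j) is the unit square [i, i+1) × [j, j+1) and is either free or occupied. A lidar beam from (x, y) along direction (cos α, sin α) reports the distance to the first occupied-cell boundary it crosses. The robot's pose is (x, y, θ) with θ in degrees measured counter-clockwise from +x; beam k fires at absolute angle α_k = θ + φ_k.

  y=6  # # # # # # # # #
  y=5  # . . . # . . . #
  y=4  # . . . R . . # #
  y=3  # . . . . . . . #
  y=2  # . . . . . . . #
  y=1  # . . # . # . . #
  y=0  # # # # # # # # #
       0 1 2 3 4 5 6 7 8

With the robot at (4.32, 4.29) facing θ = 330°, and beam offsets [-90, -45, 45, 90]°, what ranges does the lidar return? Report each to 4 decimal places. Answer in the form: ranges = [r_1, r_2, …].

beam 1: φ=-90°, α=240°
  d=(-0.5000,-0.8660)  start (4,4)  tX=0.6400 tY=0.3349  stride 1/|dx|=2.0000 1/|dy|=1.1547
    cross y-line → (4,3), t=0.3349
    cross x-line → (3,3), t=0.6400
    cross y-line → (3,2), t=1.4896
    cross x-line → (2,2), t=2.6400
    cross y-line → (2,1), t=2.6443
    cross y-line → (2,0), t=3.7990 (wall)
  → r_1 = 3.7990
beam 2: φ=-45°, α=285°
  d=(0.2588,-0.9659)  start (4,4)  tX=2.6273 tY=0.3002  stride 1/|dx|=3.8637 1/|dy|=1.0353
    cross y-line → (4,3), t=0.3002
    cross y-line → (4,2), t=1.3355
    cross y-line → (4,1), t=2.3708
    cross x-line → (5,1), t=2.6273 (wall)
  → r_2 = 2.6273
beam 3: φ=45°, α=15°
  d=(0.9659,0.2588)  start (4,4)  tX=0.7040 tY=2.7432  stride 1/|dx|=1.0353 1/|dy|=3.8637
    cross x-line → (5,4), t=0.7040
    cross x-line → (6,4), t=1.7393
    cross y-line → (6,5), t=2.7432
    cross x-line → (7,5), t=2.7745
    cross x-line → (8,5), t=3.8098 (wall)
  → r_3 = 3.8098
beam 4: φ=90°, α=60°
  d=(0.5000,0.8660)  start (4,4)  tX=1.3600 tY=0.8198  stride 1/|dx|=2.0000 1/|dy|=1.1547
    cross y-line → (4,5), t=0.8198 (wall)
  → r_4 = 0.8198

ranges = [3.7990, 2.6273, 3.8098, 0.8198]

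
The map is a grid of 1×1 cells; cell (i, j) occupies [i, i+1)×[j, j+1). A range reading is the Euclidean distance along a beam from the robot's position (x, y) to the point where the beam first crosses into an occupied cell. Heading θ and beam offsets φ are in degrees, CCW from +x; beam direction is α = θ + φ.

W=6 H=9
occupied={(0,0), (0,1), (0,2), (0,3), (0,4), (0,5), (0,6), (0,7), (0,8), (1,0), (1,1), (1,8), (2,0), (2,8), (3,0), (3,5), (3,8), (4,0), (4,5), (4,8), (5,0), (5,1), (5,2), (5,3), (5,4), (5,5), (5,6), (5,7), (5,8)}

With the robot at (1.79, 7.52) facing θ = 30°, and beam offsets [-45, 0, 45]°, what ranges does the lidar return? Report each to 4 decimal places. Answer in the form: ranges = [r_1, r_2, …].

beam 1: φ=-45°, α=345°
  d=(0.9659,-0.2588)  start (1,7)  tX=0.2174 tY=2.0091  stride 1/|dx|=1.0353 1/|dy|=3.8637
    cross x-line → (2,7), t=0.2174
    cross x-line → (3,7), t=1.2527
    cross y-line → (3,6), t=2.0091
    cross x-line → (4,6), t=2.2880
    cross x-line → (5,6), t=3.3232 (wall)
  → r_1 = 3.3232
beam 2: φ=0°, α=30°
  d=(0.8660,0.5000)  start (1,7)  tX=0.2425 tY=0.9600  stride 1/|dx|=1.1547 1/|dy|=2.0000
    cross x-line → (2,7), t=0.2425
    cross y-line → (2,8), t=0.9600 (wall)
  → r_2 = 0.9600
beam 3: φ=45°, α=75°
  d=(0.2588,0.9659)  start (1,7)  tX=0.8114 tY=0.4969  stride 1/|dx|=3.8637 1/|dy|=1.0353
    cross y-line → (1,8), t=0.4969 (wall)
  → r_3 = 0.4969

ranges = [3.3232, 0.9600, 0.4969]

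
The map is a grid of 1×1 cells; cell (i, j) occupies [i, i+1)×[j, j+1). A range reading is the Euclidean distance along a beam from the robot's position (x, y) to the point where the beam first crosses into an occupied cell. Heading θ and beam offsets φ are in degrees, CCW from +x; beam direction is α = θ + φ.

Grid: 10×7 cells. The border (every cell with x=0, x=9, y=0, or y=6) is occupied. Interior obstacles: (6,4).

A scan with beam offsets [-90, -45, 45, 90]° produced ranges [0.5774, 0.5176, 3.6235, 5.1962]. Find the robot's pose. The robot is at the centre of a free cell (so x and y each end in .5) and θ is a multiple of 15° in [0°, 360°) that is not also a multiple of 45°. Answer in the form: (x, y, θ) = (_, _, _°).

(x, y, θ) = (4.5, 5.5, 150°)

Candidates: 39 free-cell centres × 16 headings = 624 poses. Raycast each; keep the one whose scan matches to 4 dp.
  (1.5, 2.5, 60°): beam 1 = 3.0000 ≠ 0.5774 ✗
  (1.5, 4.5, 285°): beam 1 = 0.5176 ≠ 0.5774 ✗
  (8.5, 4.5, 255°): beam 1 = 1.5529 ≠ 0.5774 ✗
  (8.5, 2.5, 195°): beam 1 = 3.6235 ≠ 0.5774 ✗
  …
  (4.5, 5.5, 150°): r_1=0.5774, r_2=0.5176, r_3=3.6235, r_4=5.1962 — all match ✓
Unique over the lattice → pose = (4.5, 5.5, 150°).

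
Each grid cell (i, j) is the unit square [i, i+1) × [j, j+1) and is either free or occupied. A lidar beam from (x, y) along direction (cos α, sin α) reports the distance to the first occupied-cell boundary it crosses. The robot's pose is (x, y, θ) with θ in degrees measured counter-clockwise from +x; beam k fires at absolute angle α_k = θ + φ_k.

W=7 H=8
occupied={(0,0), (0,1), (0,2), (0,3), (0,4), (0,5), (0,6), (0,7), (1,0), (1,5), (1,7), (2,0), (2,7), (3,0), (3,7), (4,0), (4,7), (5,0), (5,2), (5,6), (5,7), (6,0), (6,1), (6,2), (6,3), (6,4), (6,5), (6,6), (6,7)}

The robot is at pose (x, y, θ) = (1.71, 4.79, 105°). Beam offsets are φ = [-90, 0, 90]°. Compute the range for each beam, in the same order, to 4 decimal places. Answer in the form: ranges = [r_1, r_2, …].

beam 1: φ=-90°, α=15°
  direction (0.9659, 0.2588); cell (1,4); t to first gridline: x 0.3002, y 0.8114 (then +1.0353 / +3.8637)
    (2,4) via x @ 0.3002
    (2,5) via y @ 0.8114
    (3,5) via x @ 1.3355
    (4,5) via x @ 2.3708
    (5,5) via x @ 3.4061
    (6,5) via x @ 4.4413  # hit
  → r_1 = 4.4413
beam 2: φ=0°, α=105°
  direction (-0.2588, 0.9659); cell (1,4); t to first gridline: x 2.7432, y 0.2174 (then +3.8637 / +1.0353)
    (1,5) via y @ 0.2174  # hit
  → r_2 = 0.2174
beam 3: φ=90°, α=195°
  direction (-0.9659, -0.2588); cell (1,4); t to first gridline: x 0.7350, y 3.0523 (then +1.0353 / +3.8637)
    (0,4) via x @ 0.7350  # hit
  → r_3 = 0.7350

ranges = [4.4413, 0.2174, 0.7350]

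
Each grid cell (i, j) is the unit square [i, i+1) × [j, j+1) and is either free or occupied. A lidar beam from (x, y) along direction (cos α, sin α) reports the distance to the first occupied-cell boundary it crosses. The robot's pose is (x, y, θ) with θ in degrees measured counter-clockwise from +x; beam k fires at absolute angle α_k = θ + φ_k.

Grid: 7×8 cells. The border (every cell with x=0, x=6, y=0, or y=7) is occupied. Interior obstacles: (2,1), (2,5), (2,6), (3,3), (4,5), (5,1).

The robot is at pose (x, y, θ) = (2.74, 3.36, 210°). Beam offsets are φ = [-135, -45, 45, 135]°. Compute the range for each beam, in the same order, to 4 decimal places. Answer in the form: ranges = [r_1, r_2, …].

beam 1: φ=-135°, α=75°
  d=(0.2588,0.9659)  start (2,3)  tX=1.0046 tY=0.6626  stride 1/|dx|=3.8637 1/|dy|=1.0353
    cross y-line → (2,4), t=0.6626
    cross x-line → (3,4), t=1.0046
    cross y-line → (3,5), t=1.6979
    cross y-line → (3,6), t=2.7331
    cross y-line → (3,7), t=3.7684 (wall)
  → r_1 = 3.7684
beam 2: φ=-45°, α=165°
  d=(-0.9659,0.2588)  start (2,3)  tX=0.7661 tY=2.4728  stride 1/|dx|=1.0353 1/|dy|=3.8637
    cross x-line → (1,3), t=0.7661
    cross x-line → (0,3), t=1.8014 (wall)
  → r_2 = 1.8014
beam 3: φ=45°, α=255°
  d=(-0.2588,-0.9659)  start (2,3)  tX=2.8591 tY=0.3727  stride 1/|dx|=3.8637 1/|dy|=1.0353
    cross y-line → (2,2), t=0.3727
    cross y-line → (2,1), t=1.4080 (wall)
  → r_3 = 1.4080
beam 4: φ=135°, α=345°
  d=(0.9659,-0.2588)  start (2,3)  tX=0.2692 tY=1.3909  stride 1/|dx|=1.0353 1/|dy|=3.8637
    cross x-line → (3,3), t=0.2692 (wall)
  → r_4 = 0.2692

ranges = [3.7684, 1.8014, 1.4080, 0.2692]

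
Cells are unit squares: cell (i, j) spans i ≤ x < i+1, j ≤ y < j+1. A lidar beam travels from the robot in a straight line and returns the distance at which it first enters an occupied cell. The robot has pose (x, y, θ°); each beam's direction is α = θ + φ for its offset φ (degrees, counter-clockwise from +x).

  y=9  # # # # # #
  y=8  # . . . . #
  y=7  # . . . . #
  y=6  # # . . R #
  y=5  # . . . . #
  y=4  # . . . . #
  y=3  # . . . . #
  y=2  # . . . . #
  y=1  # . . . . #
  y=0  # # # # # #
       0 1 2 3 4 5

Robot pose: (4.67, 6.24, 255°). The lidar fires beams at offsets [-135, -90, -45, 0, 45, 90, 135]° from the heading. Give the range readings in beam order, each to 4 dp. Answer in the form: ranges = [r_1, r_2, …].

beam 1: φ=-135°, α=120°
  d=(-0.5000,0.8660)  start (4,6)  tX=1.3400 tY=0.8776  stride 1/|dx|=2.0000 1/|dy|=1.1547
    cross y-line → (4,7), t=0.8776
    cross x-line → (3,7), t=1.3400
    cross y-line → (3,8), t=2.0323
    cross y-line → (3,9), t=3.1870 (wall)
  → r_1 = 3.1870
beam 2: φ=-90°, α=165°
  d=(-0.9659,0.2588)  start (4,6)  tX=0.6936 tY=2.9364  stride 1/|dx|=1.0353 1/|dy|=3.8637
    cross x-line → (3,6), t=0.6936
    cross x-line → (2,6), t=1.7289
    cross x-line → (1,6), t=2.7642 (wall)
  → r_2 = 2.7642
beam 3: φ=-45°, α=210°
  d=(-0.8660,-0.5000)  start (4,6)  tX=0.7736 tY=0.4800  stride 1/|dx|=1.1547 1/|dy|=2.0000
    cross y-line → (4,5), t=0.4800
    cross x-line → (3,5), t=0.7736
    cross x-line → (2,5), t=1.9283
    cross y-line → (2,4), t=2.4800
    cross x-line → (1,4), t=3.0831
    cross x-line → (0,4), t=4.2378 (wall)
  → r_3 = 4.2378
beam 4: φ=0°, α=255°
  d=(-0.2588,-0.9659)  start (4,6)  tX=2.5887 tY=0.2485  stride 1/|dx|=3.8637 1/|dy|=1.0353
    cross y-line → (4,5), t=0.2485
    cross y-line → (4,4), t=1.2837
    cross y-line → (4,3), t=2.3190
    cross x-line → (3,3), t=2.5887
    cross y-line → (3,2), t=3.3543
    cross y-line → (3,1), t=4.3896
    cross y-line → (3,0), t=5.4248 (wall)
  → r_4 = 5.4248
beam 5: φ=45°, α=300°
  d=(0.5000,-0.8660)  start (4,6)  tX=0.6600 tY=0.2771  stride 1/|dx|=2.0000 1/|dy|=1.1547
    cross y-line → (4,5), t=0.2771
    cross x-line → (5,5), t=0.6600 (wall)
  → r_5 = 0.6600
beam 6: φ=90°, α=345°
  d=(0.9659,-0.2588)  start (4,6)  tX=0.3416 tY=0.9273  stride 1/|dx|=1.0353 1/|dy|=3.8637
    cross x-line → (5,6), t=0.3416 (wall)
  → r_6 = 0.3416
beam 7: φ=135°, α=30°
  d=(0.8660,0.5000)  start (4,6)  tX=0.3811 tY=1.5200  stride 1/|dx|=1.1547 1/|dy|=2.0000
    cross x-line → (5,6), t=0.3811 (wall)
  → r_7 = 0.3811

ranges = [3.1870, 2.7642, 4.2378, 5.4248, 0.6600, 0.3416, 0.3811]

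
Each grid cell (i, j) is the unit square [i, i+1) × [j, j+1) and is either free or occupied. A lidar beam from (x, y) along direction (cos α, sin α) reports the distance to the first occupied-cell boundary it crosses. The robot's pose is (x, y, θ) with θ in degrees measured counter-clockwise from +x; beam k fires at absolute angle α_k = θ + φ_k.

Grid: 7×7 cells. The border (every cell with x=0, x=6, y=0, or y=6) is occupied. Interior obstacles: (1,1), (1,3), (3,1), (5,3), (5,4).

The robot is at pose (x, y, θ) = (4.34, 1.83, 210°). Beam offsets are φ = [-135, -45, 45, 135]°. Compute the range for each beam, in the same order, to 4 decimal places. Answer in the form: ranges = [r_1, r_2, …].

ranges = [2.5500, 0.3520, 0.8593, 1.7186]

beam 1: φ=-135°, α=75°
  direction (0.2588, 0.9659); cell (4,1); t to first gridline: x 2.5500, y 0.1760 (then +3.8637 / +1.0353)
    (4,2) via y @ 0.1760
    (4,3) via y @ 1.2113
    (4,4) via y @ 2.2465
    (5,4) via x @ 2.5500  # hit
  → r_1 = 2.5500
beam 2: φ=-45°, α=165°
  direction (-0.9659, 0.2588); cell (4,1); t to first gridline: x 0.3520, y 0.6568 (then +1.0353 / +3.8637)
    (3,1) via x @ 0.3520  # hit
  → r_2 = 0.3520
beam 3: φ=45°, α=255°
  direction (-0.2588, -0.9659); cell (4,1); t to first gridline: x 1.3137, y 0.8593 (then +3.8637 / +1.0353)
    (4,0) via y @ 0.8593  # hit
  → r_3 = 0.8593
beam 4: φ=135°, α=345°
  direction (0.9659, -0.2588); cell (4,1); t to first gridline: x 0.6833, y 3.2069 (then +1.0353 / +3.8637)
    (5,1) via x @ 0.6833
    (6,1) via x @ 1.7186  # hit
  → r_4 = 1.7186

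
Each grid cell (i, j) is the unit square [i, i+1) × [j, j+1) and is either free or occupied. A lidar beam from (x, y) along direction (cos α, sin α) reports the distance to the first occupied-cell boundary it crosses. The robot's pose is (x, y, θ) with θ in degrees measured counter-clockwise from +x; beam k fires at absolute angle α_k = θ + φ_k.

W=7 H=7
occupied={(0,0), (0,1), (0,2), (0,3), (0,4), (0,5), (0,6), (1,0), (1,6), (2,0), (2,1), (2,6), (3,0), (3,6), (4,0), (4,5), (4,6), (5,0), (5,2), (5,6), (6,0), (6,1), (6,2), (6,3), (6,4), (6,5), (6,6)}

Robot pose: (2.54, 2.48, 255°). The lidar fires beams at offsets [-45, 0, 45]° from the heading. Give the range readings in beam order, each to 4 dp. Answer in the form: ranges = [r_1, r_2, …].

beam 1: φ=-45°, α=210°
  dir = (cos 210°, sin 210°) = (-0.8660, -0.5000); from cell (2,2)
  next x-line at t=0.6235, next y-line at t=0.9600; Δt_x=1.1547, Δt_y=2.0000
    x: enter (1,2) at t=0.6235
    y: enter (1,1) at t=0.9600
    x: enter (0,1) at t=1.7782 ← occupied
  → r_1 = 1.7782
beam 2: φ=0°, α=255°
  dir = (cos 255°, sin 255°) = (-0.2588, -0.9659); from cell (2,2)
  next x-line at t=2.0864, next y-line at t=0.4969; Δt_x=3.8637, Δt_y=1.0353
    y: enter (2,1) at t=0.4969 ← occupied
  → r_2 = 0.4969
beam 3: φ=45°, α=300°
  dir = (cos 300°, sin 300°) = (0.5000, -0.8660); from cell (2,2)
  next x-line at t=0.9200, next y-line at t=0.5543; Δt_x=2.0000, Δt_y=1.1547
    y: enter (2,1) at t=0.5543 ← occupied
  → r_3 = 0.5543

ranges = [1.7782, 0.4969, 0.5543]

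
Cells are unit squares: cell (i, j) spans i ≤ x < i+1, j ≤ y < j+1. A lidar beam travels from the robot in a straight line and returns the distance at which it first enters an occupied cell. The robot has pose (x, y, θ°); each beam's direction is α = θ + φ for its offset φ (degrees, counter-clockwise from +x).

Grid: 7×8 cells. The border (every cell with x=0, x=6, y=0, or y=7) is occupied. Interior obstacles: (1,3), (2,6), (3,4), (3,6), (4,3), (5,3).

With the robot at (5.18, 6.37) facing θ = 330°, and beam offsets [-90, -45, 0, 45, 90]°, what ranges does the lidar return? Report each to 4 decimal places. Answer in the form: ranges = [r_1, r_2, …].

beam 1: φ=-90°, α=240°
  dir = (cos 240°, sin 240°) = (-0.5000, -0.8660); from cell (5,6)
  next x-line at t=0.3600, next y-line at t=0.4272; Δt_x=2.0000, Δt_y=1.1547
    x: enter (4,6) at t=0.3600
    y: enter (4,5) at t=0.4272
    y: enter (4,4) at t=1.5819
    x: enter (3,4) at t=2.3600 ← occupied
  → r_1 = 2.3600
beam 2: φ=-45°, α=285°
  dir = (cos 285°, sin 285°) = (0.2588, -0.9659); from cell (5,6)
  next x-line at t=3.1682, next y-line at t=0.3831; Δt_x=3.8637, Δt_y=1.0353
    y: enter (5,5) at t=0.3831
    y: enter (5,4) at t=1.4183
    y: enter (5,3) at t=2.4536 ← occupied
  → r_2 = 2.4536
beam 3: φ=0°, α=330°
  dir = (cos 330°, sin 330°) = (0.8660, -0.5000); from cell (5,6)
  next x-line at t=0.9469, next y-line at t=0.7400; Δt_x=1.1547, Δt_y=2.0000
    y: enter (5,5) at t=0.7400
    x: enter (6,5) at t=0.9469 ← occupied
  → r_3 = 0.9469
beam 4: φ=45°, α=15°
  dir = (cos 15°, sin 15°) = (0.9659, 0.2588); from cell (5,6)
  next x-line at t=0.8489, next y-line at t=2.4341; Δt_x=1.0353, Δt_y=3.8637
    x: enter (6,6) at t=0.8489 ← occupied
  → r_4 = 0.8489
beam 5: φ=90°, α=60°
  dir = (cos 60°, sin 60°) = (0.5000, 0.8660); from cell (5,6)
  next x-line at t=1.6400, next y-line at t=0.7275; Δt_x=2.0000, Δt_y=1.1547
    y: enter (5,7) at t=0.7275 ← occupied
  → r_5 = 0.7275

ranges = [2.3600, 2.4536, 0.9469, 0.8489, 0.7275]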